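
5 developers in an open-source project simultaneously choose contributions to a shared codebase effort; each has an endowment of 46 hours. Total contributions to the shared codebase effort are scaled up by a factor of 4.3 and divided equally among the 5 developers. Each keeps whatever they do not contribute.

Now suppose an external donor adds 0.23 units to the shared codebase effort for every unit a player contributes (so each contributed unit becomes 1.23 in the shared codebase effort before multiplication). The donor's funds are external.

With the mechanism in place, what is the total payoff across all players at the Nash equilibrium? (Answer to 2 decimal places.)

1216.47 hours

Under the mechanism each unit contributed yields 4.3 × 1.23 / 5 = 1.0578 back to its contributor per unit of net cost, which exceeds 1, making full contribution the dominant choice for everyone.
So the Nash equilibrium is full contribution by all 5; the group earns 4.3 × 1.23 × 230 = 1216.47.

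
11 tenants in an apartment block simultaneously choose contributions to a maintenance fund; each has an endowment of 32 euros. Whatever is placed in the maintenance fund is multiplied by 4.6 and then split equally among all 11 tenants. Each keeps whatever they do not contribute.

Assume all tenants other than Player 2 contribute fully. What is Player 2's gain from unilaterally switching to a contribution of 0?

18.62 euros

Switching from a contribution of 32 to 0 lets Player 2 keep an extra 32 euros, but lowers the maintenance fund by 32, which costs Player 2 their own share of that drop: 4.6/11 × 32 = 13.38.
Net gain = 32 − 13.38 = 18.62. The private return per contributed unit (0.4182) is below 1, so free-riding is indeed the best response regardless of what the others do.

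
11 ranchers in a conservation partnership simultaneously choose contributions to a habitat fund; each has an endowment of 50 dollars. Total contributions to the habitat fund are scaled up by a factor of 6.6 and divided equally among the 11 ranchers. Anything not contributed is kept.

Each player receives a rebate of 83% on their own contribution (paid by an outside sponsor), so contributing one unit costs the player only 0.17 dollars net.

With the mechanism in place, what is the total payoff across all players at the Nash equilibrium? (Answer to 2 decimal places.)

Under the mechanism each unit contributed yields (6.6/11) / 0.17 = 3.5294 back to its contributor per unit of net cost, which exceeds 1, making full contribution the dominant choice for everyone.
At the Nash equilibrium everyone contributes 50. Group total payoff = 11 × (50 × 0.83 + 6.6 × 50) = 4086.50.

4086.50 dollars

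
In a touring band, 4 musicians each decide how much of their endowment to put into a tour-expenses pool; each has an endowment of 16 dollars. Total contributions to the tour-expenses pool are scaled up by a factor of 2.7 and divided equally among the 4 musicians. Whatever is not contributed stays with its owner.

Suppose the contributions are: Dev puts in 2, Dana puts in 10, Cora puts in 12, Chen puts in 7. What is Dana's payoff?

26.93 dollars

Total contributed: 2 + 10 + 12 + 7 = 31.
Each receives 2.7 × 31 / 4 = 20.93 from the tour-expenses pool.
Dana keeps 16 − 10 = 6, so Dana's payoff is 6 + 20.93 = 26.93.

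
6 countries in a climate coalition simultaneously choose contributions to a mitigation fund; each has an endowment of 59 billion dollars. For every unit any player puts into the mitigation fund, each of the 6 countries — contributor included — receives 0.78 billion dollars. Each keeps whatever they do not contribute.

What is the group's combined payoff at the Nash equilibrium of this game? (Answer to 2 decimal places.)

The private return per contributed unit is 0.78 < 1, so contributing 0 is dominant for every player. At the Nash equilibrium everyone keeps their 59, and the group total is 6 × 59 = 354.

354.00 billion dollars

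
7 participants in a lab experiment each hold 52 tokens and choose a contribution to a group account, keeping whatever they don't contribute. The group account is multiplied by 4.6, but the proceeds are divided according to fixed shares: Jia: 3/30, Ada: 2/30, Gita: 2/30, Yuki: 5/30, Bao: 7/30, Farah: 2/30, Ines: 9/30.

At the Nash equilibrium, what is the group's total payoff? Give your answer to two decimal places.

738.40 tokens

Each unit j contributes comes back to j as 4.6 × (j's share), so j prefers to contribute only if that share exceeds 1/4.6 = 0.2174; otherwise keeping the unit dominates.
Bao and Ines clear that bar, contributing 52 each; the remaining 5 contribute 0. Total contributed: 104.
The group account pays out 4.6 × 104 = 478.40 in total (split across the unequal shares, but the aggregate is all that matters for the group sum).
The 5 free-riders keep 52 each, adding 260. Group total = 260 + 478.40 = 738.40.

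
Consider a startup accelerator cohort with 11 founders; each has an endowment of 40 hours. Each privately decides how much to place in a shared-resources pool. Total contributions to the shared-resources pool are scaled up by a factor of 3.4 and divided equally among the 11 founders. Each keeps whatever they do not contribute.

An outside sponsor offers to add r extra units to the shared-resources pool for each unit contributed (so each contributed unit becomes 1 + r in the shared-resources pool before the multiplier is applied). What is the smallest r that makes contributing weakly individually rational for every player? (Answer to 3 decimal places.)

2.235

With matching at rate r, one contributed unit becomes (1 + r) in the shared-resources pool and returns 3.4 × (1 + r) / 11 to the contributor.
Setting this equal to 1: 1 + r = 11/3.4 = 3.2353.
So the minimum matching rate is r = 3.2353 − 1 = 2.235.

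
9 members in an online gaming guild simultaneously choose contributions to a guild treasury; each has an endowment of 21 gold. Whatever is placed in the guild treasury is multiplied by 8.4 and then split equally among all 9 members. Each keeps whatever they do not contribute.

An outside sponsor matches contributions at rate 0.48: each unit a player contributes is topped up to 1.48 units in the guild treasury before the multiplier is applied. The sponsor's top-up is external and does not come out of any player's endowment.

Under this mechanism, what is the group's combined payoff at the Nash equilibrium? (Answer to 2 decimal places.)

2349.65 gold

With the mechanism, a contributed unit returns 8.4 × 1.48 / 9 = 1.3813 per unit of net cost to the contributor — now above 1 — so contributing fully is weakly dominant for every player.
So the Nash equilibrium is full contribution by all 9; the group earns 8.4 × 1.48 × 189 = 2349.65.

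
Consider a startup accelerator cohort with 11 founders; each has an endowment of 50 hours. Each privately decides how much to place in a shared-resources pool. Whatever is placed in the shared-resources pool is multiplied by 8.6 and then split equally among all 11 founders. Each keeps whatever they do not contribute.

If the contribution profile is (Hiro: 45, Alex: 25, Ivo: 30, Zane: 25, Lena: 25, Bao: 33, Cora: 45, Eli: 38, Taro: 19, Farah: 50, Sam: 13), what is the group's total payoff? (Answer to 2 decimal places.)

Total contributed: 45 + 25 + 30 + 25 + 25 + 33 + 45 + 38 + 19 + 50 + 13 = 348; total kept: 11 × 50 − 348 = 202.
The shared-resources pool pays out 8.6 × 348 = 2992.80 in aggregate.
Group total = 202 + 2992.80 = 3194.80.

3194.80 hours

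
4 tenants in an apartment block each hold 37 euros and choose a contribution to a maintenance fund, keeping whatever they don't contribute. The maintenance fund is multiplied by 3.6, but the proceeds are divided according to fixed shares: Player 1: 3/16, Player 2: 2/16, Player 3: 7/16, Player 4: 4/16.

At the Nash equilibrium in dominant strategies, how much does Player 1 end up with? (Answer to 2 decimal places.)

A player with share s gets back 3.6·s per unit contributed, so full contribution is dominant for anyone with s > 1/3.6 = 0.2778 and zero contribution is dominant for anyone below.
The only share above 0.2778 is Player 3's 7/16, contributing 37; the remaining 3 contribute 0. Total contributed: 37.
Player 1 keeps 37 and receives 3.6 × 37 × 3/16 = 24.98 from the maintenance fund, for a payoff of 61.98.

61.98 euros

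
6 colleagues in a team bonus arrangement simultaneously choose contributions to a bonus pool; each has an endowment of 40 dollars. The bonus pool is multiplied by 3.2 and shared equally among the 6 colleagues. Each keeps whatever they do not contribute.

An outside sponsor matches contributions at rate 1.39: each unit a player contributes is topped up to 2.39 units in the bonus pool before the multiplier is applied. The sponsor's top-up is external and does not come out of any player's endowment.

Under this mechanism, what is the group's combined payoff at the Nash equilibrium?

1835.52 dollars

Under the mechanism each unit contributed yields 3.2 × 2.39 / 6 = 1.2747 back to its contributor per unit of net cost, which exceeds 1, making full contribution the dominant choice for everyone.
So the Nash equilibrium is full contribution by all 6; the group earns 3.2 × 2.39 × 240 = 1835.52.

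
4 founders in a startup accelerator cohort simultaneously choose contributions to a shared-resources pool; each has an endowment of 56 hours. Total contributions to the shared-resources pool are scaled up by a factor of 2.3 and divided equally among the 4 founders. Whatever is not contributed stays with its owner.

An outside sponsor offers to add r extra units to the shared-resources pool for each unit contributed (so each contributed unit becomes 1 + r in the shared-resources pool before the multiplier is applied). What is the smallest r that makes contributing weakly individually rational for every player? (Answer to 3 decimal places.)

0.739

With matching at rate r, one contributed unit becomes (1 + r) in the shared-resources pool and returns 2.3 × (1 + r) / 4 to the contributor.
Setting this equal to 1: 1 + r = 4/2.3 = 1.7391.
So the minimum matching rate is r = 1.7391 − 1 = 0.739.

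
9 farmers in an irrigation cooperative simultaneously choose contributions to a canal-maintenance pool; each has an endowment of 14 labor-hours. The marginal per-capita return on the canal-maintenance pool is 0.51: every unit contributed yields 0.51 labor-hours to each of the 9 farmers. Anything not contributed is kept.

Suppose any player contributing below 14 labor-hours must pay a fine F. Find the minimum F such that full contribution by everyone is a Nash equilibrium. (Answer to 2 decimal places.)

Given the others contribute fully, the best deviation is to contribute 0 (any partial contribution still incurs the fine and gives up units whose private return 0.51 is below 1).
Deviating from 14 to 0 saves 14 labor-hours but forfeits the deviator's share of the drop in the canal-maintenance pool: 0.51 × 14 = 7.14.
So the deviation gain is 14 − 7.14 = 6.86, and the fine must be at least 6.86 labor-hours to wipe it out.

6.86 labor-hours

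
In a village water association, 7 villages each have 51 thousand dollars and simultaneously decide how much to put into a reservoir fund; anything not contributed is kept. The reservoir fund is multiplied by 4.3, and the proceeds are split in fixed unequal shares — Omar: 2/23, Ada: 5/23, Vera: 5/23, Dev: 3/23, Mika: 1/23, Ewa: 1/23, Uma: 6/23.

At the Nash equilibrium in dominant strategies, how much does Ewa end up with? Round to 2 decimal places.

A player with share s gets back 4.3·s per unit contributed, so full contribution is dominant for anyone with s > 1/4.3 = 0.2326 and zero contribution is dominant for anyone below.
The only share above 0.2326 is Uma's 6/23, contributing 51; the remaining 6 contribute 0. Total contributed: 51.
Ewa keeps 51 and receives 4.3 × 51 × 1/23 = 9.53 from the reservoir fund, for a payoff of 60.53.

60.53 thousand dollars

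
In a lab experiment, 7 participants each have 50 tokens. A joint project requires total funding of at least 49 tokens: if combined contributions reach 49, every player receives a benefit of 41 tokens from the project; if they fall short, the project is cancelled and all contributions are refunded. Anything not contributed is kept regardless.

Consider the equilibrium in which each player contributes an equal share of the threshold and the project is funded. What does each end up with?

Equal share of the threshold: 49/7 = 7.
At this profile no one gains by cutting their contribution: any cut drops the total below 49, the project is cancelled, contributions are refunded, and the deviator ends with 50, which is less than 50 − 7 + 41 = 84. Contributing more than 7 just wastes the excess. So contributing exactly 7 is a best response.
Each player's payoff: 50 − 7 + 41 = 84.

84 tokens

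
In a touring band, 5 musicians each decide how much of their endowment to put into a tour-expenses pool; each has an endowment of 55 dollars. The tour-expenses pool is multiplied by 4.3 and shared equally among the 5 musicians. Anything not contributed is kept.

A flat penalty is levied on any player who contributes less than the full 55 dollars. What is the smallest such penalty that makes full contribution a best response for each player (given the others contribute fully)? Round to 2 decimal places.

Given the others contribute fully, the best deviation is to contribute 0 (any partial contribution still incurs the fine and gives up units whose private return 0.8600 is below 1).
Deviating from 55 to 0 saves 55 dollars but forfeits the deviator's share of the drop in the tour-expenses pool: 4.3/5 × 55 = 47.30.
So the deviation gain is 55 − 47.30 = 7.70, and the fine must be at least 7.70 dollars to wipe it out.

7.70 dollars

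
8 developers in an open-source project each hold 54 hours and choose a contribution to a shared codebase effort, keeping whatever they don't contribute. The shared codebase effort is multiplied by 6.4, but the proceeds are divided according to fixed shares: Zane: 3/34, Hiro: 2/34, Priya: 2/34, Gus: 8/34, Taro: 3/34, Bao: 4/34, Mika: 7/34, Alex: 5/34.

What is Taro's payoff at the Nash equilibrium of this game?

114.99 hours

A player with share s gets back 6.4·s per unit contributed, so full contribution is dominant for anyone with s > 1/6.4 = 0.1563 and zero contribution is dominant for anyone below.
Gus and Mika are above the threshold, contributing 54 each; the remaining 6 contribute 0. Total contributed: 108.
Taro keeps 54 and receives 6.4 × 108 × 3/34 = 60.99 from the shared codebase effort, for a payoff of 114.99.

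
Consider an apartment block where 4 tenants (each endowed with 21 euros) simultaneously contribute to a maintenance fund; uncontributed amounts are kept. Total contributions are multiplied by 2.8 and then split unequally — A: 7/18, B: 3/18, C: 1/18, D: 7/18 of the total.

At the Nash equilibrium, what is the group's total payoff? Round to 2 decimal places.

159.60 euros

A player with share s gets back 2.8·s per unit contributed, so full contribution is dominant for anyone with s > 1/2.8 = 0.3571 and zero contribution is dominant for anyone below.
A and D clear that bar, contributing 21 each; the remaining 2 contribute 0. Total contributed: 42.
The maintenance fund pays out 2.8 × 42 = 117.60 in total (split across the unequal shares, but the aggregate is all that matters for the group sum).
The 2 free-riders keep 21 each, adding 42. Group total = 42 + 117.60 = 159.60.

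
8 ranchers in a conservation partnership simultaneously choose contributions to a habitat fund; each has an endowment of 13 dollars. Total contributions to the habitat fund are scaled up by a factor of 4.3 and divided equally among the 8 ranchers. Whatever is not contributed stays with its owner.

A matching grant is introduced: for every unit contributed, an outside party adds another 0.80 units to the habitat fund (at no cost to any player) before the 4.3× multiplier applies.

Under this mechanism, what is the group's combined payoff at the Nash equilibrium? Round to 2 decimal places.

Even with the mechanism, each unit contributed returns only 4.3 × 1.80 / 8 = 0.9675 per unit of net cost, so contributing nothing is still dominant.
At the Nash equilibrium no one contributes; group total payoff = 8 × 13 = 104.

104.00 dollars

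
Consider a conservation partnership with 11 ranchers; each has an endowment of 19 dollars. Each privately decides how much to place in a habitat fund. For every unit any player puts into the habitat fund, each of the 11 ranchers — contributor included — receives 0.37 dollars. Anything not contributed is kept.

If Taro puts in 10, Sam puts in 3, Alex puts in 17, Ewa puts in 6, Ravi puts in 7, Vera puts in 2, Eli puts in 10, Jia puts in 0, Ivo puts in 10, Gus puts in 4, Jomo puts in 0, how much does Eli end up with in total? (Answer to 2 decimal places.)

Total contributed: 10 + 3 + 17 + 6 + 7 + 2 + 10 + 0 + 10 + 4 + 0 = 69.
Each receives 0.37 × 69 = 25.53 from the habitat fund.
Eli keeps 19 − 10 = 9, so Eli's payoff is 9 + 25.53 = 34.53.

34.53 dollars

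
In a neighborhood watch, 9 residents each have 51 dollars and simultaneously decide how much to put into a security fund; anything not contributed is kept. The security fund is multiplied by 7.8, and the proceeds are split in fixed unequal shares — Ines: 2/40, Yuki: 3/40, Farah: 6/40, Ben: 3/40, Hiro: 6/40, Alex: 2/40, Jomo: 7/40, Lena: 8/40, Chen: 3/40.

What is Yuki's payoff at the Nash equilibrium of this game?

170.34 dollars

A player with share s gets back 7.8·s per unit contributed, so full contribution is dominant for anyone with s > 1/7.8 = 0.1282 and zero contribution is dominant for anyone below.
The shares above 0.1282 belong to Farah, Hiro, Jomo and Lena, contributing 51 each; the remaining 5 contribute 0. Total contributed: 204.
Yuki keeps 51 and receives 7.8 × 204 × 3/40 = 119.34 from the security fund, for a payoff of 170.34.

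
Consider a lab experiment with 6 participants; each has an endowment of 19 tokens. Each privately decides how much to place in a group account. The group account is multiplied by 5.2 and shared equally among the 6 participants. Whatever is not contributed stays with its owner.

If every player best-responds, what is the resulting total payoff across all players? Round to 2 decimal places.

114.00 tokens

Each contributed unit returns 5.2/6 = 0.8667 to its contributor — below 1 — so contributing 0 is dominant for every player. At the Nash equilibrium everyone keeps their 19, and the group total is 6 × 19 = 114.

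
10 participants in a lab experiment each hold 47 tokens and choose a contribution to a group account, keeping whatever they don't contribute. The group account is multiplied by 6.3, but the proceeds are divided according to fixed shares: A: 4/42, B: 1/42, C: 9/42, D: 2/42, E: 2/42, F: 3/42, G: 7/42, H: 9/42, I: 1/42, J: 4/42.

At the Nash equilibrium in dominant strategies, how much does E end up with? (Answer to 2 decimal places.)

89.30 tokens

Each unit j contributes comes back to j as 6.3 × (j's share), so j prefers to contribute only if that share exceeds 1/6.3 = 0.1587; otherwise keeping the unit dominates.
C, G and H clear that bar, contributing 47 each; the remaining 7 contribute 0. Total contributed: 141.
E keeps 47 and receives 6.3 × 141 × 2/42 = 42.30 from the group account, for a payoff of 89.30.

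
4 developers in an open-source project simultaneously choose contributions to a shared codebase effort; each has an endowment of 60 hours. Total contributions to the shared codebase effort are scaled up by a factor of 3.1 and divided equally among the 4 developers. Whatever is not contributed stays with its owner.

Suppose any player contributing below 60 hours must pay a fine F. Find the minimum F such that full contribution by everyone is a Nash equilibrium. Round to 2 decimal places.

13.50 hours

Given the others contribute fully, the best deviation is to contribute 0 (any partial contribution still incurs the fine and gives up units whose private return 0.7750 is below 1).
Deviating from 60 to 0 saves 60 hours but forfeits the deviator's share of the drop in the shared codebase effort: 3.1/4 × 60 = 46.50.
So the deviation gain is 60 − 46.50 = 13.50, and the fine must be at least 13.50 hours to wipe it out.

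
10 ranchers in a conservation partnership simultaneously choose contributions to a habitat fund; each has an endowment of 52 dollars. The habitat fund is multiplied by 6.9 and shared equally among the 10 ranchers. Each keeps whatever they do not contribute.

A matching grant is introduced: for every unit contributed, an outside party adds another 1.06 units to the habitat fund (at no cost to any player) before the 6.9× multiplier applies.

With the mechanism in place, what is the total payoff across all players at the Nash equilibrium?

Under the mechanism each unit contributed yields 6.9 × 2.06 / 10 = 1.4214 back to its contributor per unit of net cost, which exceeds 1, making full contribution the dominant choice for everyone.
So the Nash equilibrium is full contribution by all 10; the group earns 6.9 × 2.06 × 520 = 7391.28.

7391.28 dollars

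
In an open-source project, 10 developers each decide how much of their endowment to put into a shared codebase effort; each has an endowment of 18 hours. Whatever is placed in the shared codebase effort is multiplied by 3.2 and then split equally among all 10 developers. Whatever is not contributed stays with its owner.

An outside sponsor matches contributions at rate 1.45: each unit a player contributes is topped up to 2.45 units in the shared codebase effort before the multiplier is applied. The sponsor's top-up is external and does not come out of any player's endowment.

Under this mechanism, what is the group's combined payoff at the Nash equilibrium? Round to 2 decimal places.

180.00 hours

The effective private return is 3.2 × 2.45 / 10 = 0.7840, which is still under 1, so the mechanism doesn't change anyone's dominant strategy: zero contribution.
At the Nash equilibrium no one contributes; group total payoff = 10 × 18 = 180.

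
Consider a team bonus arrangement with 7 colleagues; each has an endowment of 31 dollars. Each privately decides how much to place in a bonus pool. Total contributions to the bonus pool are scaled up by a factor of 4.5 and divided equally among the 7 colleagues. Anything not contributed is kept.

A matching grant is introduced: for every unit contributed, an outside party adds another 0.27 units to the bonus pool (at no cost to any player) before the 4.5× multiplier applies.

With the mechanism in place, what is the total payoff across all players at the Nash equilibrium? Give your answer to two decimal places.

The effective private return is 4.5 × 1.27 / 7 = 0.8164, which is still under 1, so the mechanism doesn't change anyone's dominant strategy: zero contribution.
At the Nash equilibrium no one contributes; group total payoff = 7 × 31 = 217.

217.00 dollars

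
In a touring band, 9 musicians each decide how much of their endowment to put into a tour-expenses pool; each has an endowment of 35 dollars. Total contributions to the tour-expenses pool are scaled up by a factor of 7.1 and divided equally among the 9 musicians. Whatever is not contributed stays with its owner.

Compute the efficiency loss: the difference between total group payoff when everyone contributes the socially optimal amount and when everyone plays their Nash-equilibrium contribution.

Each contributed unit returns 7.1/9 = 0.7889 to its contributor — below 1 — so contributing 0 is dominant for every player. At the Nash equilibrium everyone keeps their 35, and the group total is 9 × 35 = 315.
Each contributed unit returns 7.100 to the group as a whole (0.7889 to each of 9 players), which exceeds 1, so the social optimum is full contribution: group total = 7.100 × 315 = 2236.50.
Efficiency loss = 2236.50 − 315 = 1921.50.

1921.50 dollars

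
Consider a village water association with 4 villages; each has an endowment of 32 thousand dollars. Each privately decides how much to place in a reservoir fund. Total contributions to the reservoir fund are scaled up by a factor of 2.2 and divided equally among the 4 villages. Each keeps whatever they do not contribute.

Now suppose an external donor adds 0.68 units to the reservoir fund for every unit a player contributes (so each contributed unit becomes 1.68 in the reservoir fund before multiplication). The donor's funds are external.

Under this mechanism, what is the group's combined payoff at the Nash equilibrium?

128.00 thousand dollars

Even with the mechanism, each unit contributed returns only 2.2 × 1.68 / 4 = 0.9240 per unit of net cost, so contributing nothing is still dominant.
Everyone keeps their endowment and the group total is 4 × 32 = 128.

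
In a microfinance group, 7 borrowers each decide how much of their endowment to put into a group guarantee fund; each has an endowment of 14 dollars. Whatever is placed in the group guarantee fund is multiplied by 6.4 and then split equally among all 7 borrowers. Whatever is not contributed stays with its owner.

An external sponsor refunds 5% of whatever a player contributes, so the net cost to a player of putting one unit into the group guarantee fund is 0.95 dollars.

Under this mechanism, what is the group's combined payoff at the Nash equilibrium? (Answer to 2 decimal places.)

98.00 dollars

With the mechanism, a contributed unit returns (6.4/7) / 0.95 = 0.9624 per unit of net cost — still below 1 — so contributing 0 remains dominant for every player.
At the Nash equilibrium no one contributes; group total payoff = 7 × 14 = 98.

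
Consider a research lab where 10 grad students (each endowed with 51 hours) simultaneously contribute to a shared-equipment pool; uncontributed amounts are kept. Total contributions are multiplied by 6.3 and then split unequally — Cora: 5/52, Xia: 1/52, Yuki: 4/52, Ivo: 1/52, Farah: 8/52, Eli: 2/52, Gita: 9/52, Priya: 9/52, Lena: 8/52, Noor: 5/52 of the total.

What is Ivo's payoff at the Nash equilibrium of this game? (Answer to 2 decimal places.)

A player with share s gets back 6.3·s per unit contributed, so full contribution is dominant for anyone with s > 1/6.3 = 0.1587 and zero contribution is dominant for anyone below.
Gita and Priya clear that bar, contributing 51 each; the remaining 8 contribute 0. Total contributed: 102.
Ivo keeps 51 and receives 6.3 × 102 × 1/52 = 12.36 from the shared-equipment pool, for a payoff of 63.36.

63.36 hours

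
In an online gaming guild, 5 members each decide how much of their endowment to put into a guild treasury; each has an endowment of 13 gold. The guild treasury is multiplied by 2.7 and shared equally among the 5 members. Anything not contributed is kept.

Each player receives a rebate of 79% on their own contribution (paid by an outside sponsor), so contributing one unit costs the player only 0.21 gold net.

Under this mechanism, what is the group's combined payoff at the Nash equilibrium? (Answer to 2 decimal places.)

The effective private return per unit is now (2.7/5) / 0.21 = 2.5714 > 1, so every player's dominant strategy flips to full contribution.
So the Nash equilibrium is full contribution by all 5; the group earns 5 × (13 × 0.79 + 2.7 × 13) = 226.85.

226.85 gold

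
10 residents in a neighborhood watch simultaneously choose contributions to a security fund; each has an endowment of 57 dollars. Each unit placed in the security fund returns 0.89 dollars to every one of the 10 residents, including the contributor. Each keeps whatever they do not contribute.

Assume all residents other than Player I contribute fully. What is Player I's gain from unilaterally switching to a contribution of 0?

Switching from a contribution of 57 to 0 lets Player I keep an extra 57 dollars, but lowers the security fund by 57, which costs Player I their own share of that drop: 0.89 × 57 = 50.73.
Net gain = 57 − 50.73 = 6.27. The private return per contributed unit (0.89) is below 1, so free-riding is indeed the best response regardless of what the others do.

6.27 dollars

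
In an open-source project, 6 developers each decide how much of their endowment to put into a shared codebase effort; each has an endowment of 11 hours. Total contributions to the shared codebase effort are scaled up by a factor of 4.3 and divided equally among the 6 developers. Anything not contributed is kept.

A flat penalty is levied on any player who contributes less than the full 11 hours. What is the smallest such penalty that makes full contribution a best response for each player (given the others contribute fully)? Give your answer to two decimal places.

3.12 hours

Given the others contribute fully, the best deviation is to contribute 0 (any partial contribution still incurs the fine and gives up units whose private return 0.7167 is below 1).
Deviating from 11 to 0 saves 11 hours but forfeits the deviator's share of the drop in the shared codebase effort: 4.3/6 × 11 = 7.88.
So the deviation gain is 11 − 7.88 = 3.12, and the fine must be at least 3.12 hours to wipe it out.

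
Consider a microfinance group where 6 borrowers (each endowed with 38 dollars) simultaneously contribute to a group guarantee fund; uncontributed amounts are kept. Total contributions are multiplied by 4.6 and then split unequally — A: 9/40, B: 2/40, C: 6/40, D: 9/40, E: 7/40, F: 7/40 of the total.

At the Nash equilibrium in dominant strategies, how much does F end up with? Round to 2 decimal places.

Each unit j contributes comes back to j as 4.6 × (j's share), so j prefers to contribute only if that share exceeds 1/4.6 = 0.2174; otherwise keeping the unit dominates.
A and D clear that bar, contributing 38 each; the remaining 4 contribute 0. Total contributed: 76.
F keeps 38 and receives 4.6 × 76 × 7/40 = 61.18 from the group guarantee fund, for a payoff of 99.18.

99.18 dollars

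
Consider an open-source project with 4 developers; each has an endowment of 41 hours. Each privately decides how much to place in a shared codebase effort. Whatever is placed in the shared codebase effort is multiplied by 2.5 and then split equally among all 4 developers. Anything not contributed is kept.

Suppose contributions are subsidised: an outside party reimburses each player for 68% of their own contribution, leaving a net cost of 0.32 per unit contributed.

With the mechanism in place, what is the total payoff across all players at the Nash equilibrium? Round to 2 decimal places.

521.52 hours

Under the mechanism each unit contributed yields (2.5/4) / 0.32 = 1.9531 back to its contributor per unit of net cost, which exceeds 1, making full contribution the dominant choice for everyone.
So the Nash equilibrium is full contribution by all 4; the group earns 4 × (41 × 0.68 + 2.5 × 41) = 521.52.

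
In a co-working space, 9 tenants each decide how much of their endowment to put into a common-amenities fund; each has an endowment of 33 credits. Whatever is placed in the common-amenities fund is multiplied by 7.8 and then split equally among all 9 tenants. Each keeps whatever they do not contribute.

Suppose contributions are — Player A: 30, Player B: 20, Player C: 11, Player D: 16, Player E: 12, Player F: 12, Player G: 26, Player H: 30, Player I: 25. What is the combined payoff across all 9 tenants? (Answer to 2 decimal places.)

Total contributed: 30 + 20 + 11 + 16 + 12 + 12 + 26 + 30 + 25 = 182; total kept: 9 × 33 − 182 = 115.
The common-amenities fund pays out 7.8 × 182 = 1419.60 in aggregate.
Group total = 115 + 1419.60 = 1534.60.

1534.60 credits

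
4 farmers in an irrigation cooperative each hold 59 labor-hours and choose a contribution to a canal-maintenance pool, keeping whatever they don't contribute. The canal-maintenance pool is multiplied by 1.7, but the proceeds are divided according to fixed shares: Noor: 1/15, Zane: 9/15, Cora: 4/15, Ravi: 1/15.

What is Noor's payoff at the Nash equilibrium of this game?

Each unit j contributes comes back to j as 1.7 × (j's share), so j prefers to contribute only if that share exceeds 1/1.7 = 0.5882; otherwise keeping the unit dominates.
Only Zane (9/15) clears that bar, contributing 59; the remaining 3 contribute 0. Total contributed: 59.
Noor keeps 59 and receives 1.7 × 59 × 1/15 = 6.69 from the canal-maintenance pool, for a payoff of 65.69.

65.69 labor-hours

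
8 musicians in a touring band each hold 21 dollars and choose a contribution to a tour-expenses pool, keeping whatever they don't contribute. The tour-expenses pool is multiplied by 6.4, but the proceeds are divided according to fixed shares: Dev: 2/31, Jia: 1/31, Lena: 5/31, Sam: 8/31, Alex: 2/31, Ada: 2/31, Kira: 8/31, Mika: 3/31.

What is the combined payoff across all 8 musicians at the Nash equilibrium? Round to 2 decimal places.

A player with share s gets back 6.4·s per unit contributed, so full contribution is dominant for anyone with s > 1/6.4 = 0.1563 and zero contribution is dominant for anyone below.
Lena, Sam and Kira are above the threshold, contributing 21 each; the remaining 5 contribute 0. Total contributed: 63.
The tour-expenses pool pays out 6.4 × 63 = 403.20 in total (split across the unequal shares, but the aggregate is all that matters for the group sum).
The 5 free-riders keep 21 each, adding 105. Group total = 105 + 403.20 = 508.20.

508.20 dollars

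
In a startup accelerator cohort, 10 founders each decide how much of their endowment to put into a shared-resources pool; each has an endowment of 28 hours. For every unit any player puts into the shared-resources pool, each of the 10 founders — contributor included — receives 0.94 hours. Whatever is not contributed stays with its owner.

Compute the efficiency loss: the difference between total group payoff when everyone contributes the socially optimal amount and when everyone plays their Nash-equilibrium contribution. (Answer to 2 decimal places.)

The private return per contributed unit is 0.94 < 1, so contributing 0 is dominant for every player. At the Nash equilibrium everyone keeps their 28, and the group total is 10 × 28 = 280.
Each contributed unit returns 9.400 to the group as a whole (0.94 to each of 10 players), which exceeds 1, so the social optimum is full contribution: group total = 9.400 × 280 = 2632.00.
Efficiency loss = 2632.00 − 280 = 2352.00.

2352.00 hours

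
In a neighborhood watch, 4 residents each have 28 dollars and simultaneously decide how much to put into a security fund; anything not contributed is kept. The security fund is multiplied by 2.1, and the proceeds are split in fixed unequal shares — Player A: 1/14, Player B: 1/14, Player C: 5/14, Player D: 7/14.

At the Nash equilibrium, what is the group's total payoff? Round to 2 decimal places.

142.80 dollars

For player j, contributing a unit is worthwhile iff 2.1 × (j's share) ≥ 1, i.e. iff j's share is at least 0.4762.
Only Player D (7/14) clears that bar, contributing 28; the remaining 3 contribute 0. Total contributed: 28.
The security fund pays out 2.1 × 28 = 58.80 in total (split across the unequal shares, but the aggregate is all that matters for the group sum).
The 3 free-riders keep 28 each, adding 84. Group total = 84 + 58.80 = 142.80.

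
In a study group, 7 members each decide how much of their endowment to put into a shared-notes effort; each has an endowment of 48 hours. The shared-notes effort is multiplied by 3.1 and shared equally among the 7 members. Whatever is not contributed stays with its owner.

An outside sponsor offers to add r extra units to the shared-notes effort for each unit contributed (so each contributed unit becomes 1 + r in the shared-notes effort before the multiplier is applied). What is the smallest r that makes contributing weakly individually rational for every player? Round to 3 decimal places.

1.258

With matching at rate r, one contributed unit becomes (1 + r) in the shared-notes effort and returns 3.1 × (1 + r) / 7 to the contributor.
Setting this equal to 1: 1 + r = 7/3.1 = 2.2581.
So the minimum matching rate is r = 2.2581 − 1 = 1.258.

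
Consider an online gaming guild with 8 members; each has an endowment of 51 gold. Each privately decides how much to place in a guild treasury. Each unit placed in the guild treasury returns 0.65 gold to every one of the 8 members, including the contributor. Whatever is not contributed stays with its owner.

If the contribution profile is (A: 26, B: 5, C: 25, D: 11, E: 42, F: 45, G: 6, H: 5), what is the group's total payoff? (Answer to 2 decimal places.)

Total contributed: 26 + 5 + 25 + 11 + 42 + 45 + 6 + 5 = 165; total kept: 8 × 51 − 165 = 243.
The guild treasury pays out 0.65 × 8 × 165 = 858.00 in aggregate.
Group total = 243 + 858.00 = 1101.00.

1101.00 gold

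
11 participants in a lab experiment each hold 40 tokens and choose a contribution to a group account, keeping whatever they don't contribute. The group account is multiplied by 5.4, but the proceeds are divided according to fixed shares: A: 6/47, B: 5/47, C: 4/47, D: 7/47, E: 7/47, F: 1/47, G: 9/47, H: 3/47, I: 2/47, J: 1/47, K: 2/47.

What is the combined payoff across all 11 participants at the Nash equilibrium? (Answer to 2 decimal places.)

616.00 tokens

Each unit j contributes comes back to j as 5.4 × (j's share), so j prefers to contribute only if that share exceeds 1/5.4 = 0.1852; otherwise keeping the unit dominates.
Only G (9/47) clears that bar, contributing 40; the remaining 10 contribute 0. Total contributed: 40.
The group account pays out 5.4 × 40 = 216.00 in total (split across the unequal shares, but the aggregate is all that matters for the group sum).
The 10 free-riders keep 40 each, adding 400. Group total = 400 + 216.00 = 616.00.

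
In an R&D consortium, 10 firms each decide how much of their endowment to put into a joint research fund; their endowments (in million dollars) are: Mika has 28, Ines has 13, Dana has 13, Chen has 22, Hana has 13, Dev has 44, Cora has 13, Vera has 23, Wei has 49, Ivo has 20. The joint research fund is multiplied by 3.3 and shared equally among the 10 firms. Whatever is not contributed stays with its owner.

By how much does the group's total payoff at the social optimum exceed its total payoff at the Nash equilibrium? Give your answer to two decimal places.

547.40 million dollars

The private return per contributed unit is 3.3/10 = 0.3300 < 1 for every player regardless of endowment, so the Nash equilibrium is zero contribution and the group total is Σ E_j = 28 + 13 + 13 + 22 + 13 + 44 + 13 + 23 + 49 + 20 = 238.
Each contributed unit returns 3.300 to the group, so the social optimum is full contribution by everyone: group total = 3.300 × 238 = 785.40.
Efficiency loss = (3.300 − 1) × 238 = 547.40.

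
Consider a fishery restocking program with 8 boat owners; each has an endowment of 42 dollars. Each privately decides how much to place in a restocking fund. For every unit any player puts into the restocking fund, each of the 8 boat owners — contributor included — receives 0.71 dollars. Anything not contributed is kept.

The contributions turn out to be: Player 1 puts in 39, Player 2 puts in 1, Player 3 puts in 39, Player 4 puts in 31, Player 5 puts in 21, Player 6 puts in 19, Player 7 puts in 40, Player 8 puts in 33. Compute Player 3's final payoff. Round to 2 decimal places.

Total contributed: 39 + 1 + 39 + 31 + 21 + 19 + 40 + 33 = 223.
Each receives 0.71 × 223 = 158.33 from the restocking fund.
Player 3 keeps 42 − 39 = 3, so Player 3's payoff is 3 + 158.33 = 161.33.

161.33 dollars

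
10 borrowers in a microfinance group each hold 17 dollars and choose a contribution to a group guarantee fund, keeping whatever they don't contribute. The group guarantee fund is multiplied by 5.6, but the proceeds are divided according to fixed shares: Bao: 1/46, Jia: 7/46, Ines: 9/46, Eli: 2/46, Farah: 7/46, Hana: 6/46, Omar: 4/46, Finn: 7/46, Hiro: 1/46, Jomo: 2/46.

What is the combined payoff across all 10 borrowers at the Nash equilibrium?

248.20 dollars

Each unit j contributes comes back to j as 5.6 × (j's share), so j prefers to contribute only if that share exceeds 1/5.6 = 0.1786; otherwise keeping the unit dominates.
The only share above 0.1786 is Ines's 9/46, contributing 17; the remaining 9 contribute 0. Total contributed: 17.
The group guarantee fund pays out 5.6 × 17 = 95.20 in total (split across the unequal shares, but the aggregate is all that matters for the group sum).
The 9 free-riders keep 17 each, adding 153. Group total = 153 + 95.20 = 248.20.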